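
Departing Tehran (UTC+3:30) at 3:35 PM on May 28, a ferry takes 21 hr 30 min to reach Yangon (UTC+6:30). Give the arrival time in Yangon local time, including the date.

4:05 PM on May 29

Convert departure to UTC: 3:35 PM − 3:30 = 12:05 PM UTC on May 28.
Add 21 hours 30 minutes travel time → 9:35 AM UTC (May 29).
Yangon is UTC+6:30, so local arrival = 9:35 AM + 6:30 = 4:05 PM on May 29.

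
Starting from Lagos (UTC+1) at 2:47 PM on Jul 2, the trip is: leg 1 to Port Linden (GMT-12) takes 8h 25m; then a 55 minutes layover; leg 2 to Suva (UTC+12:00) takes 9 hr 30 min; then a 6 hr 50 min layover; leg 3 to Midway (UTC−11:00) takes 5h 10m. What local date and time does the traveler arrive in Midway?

9:37 AM on July 3

Convert departure to UTC: 2:47 PM − 1:00 = 1:47 PM UTC on Jul 2.
Add 8 hours and 25 minutes leg 1 → 10:12 PM UTC.
Add 55 minutes layover in Port Linden → 11:07 PM UTC.
Add 9 hours 30 minutes leg 2 → 8:37 AM UTC (Jul 3).
Add 6 hours 50 minutes layover in Suva → 3:27 PM UTC.
Add 5 hours and 10 minutes leg 3 → 8:37 PM UTC.
Midway is UTC−11:00, so local arrival = 8:37 PM − 11:00 = 9:37 AM on Jul 3.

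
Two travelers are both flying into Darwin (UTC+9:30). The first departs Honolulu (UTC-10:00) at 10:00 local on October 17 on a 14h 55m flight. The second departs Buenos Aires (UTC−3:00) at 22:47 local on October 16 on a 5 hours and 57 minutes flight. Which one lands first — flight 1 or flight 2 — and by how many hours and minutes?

the second, by 27 hours 11 minutes

Flight 1 in UTC: 10:00 + 10:00 = 20:00 on Oct 17.
+14 hours 55 minutes → arrive 10:55 UTC on Oct 18.
Flight 2 in UTC: 22:47 + 3:00 = 01:47 on Oct 17.
+5 hours 57 minutes → arrive 07:44 UTC on Oct 17.
Flight 2 lands earlier by 27 hours 11 minutes.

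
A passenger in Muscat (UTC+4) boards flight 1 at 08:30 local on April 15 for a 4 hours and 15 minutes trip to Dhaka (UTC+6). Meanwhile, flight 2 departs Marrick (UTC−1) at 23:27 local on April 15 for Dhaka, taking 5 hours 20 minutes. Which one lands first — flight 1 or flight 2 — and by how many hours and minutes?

Flight 1 in UTC: 08:30 − 4:00 = 04:30 on Apr 15.
+4 hours 15 minutes → arrive 08:45 UTC on Apr 15.
Flight 2 in UTC: 23:27 + 1:00 = 00:27 on Apr 16.
+5 hours 20 minutes → arrive 05:47 UTC on Apr 16.
Flight 1 lands earlier by 21 hours 2 minutes.

the first, by 21 hours 2 minutes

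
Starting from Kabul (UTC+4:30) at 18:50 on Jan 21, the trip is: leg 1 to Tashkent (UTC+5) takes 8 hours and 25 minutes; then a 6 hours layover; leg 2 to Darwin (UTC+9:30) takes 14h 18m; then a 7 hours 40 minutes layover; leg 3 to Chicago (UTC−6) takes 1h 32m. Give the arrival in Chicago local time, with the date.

22:15 on January 22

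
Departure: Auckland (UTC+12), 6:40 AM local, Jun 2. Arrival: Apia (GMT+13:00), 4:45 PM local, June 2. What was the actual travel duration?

Departure in UTC: 6:40 AM − 12:00 = 6:40 PM on Jun 1.
Arrival in UTC: 4:45 PM − 13:00 = 3:45 AM on Jun 2.
Elapsed = 3:45 AM − 6:40 PM (+1 day) = 9 hours 5 minutes.

9 hours 5 minutes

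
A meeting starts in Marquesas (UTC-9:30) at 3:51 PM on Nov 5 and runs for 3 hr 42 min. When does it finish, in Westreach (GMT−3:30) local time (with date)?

1:33 AM on Nov 6

Convert start to UTC: 3:51 PM + 9:30 = 1:21 AM UTC on Nov 6.
Add 3 hours 42 minutes duration → 5:03 AM UTC.
Westreach is UTC−3:30, so local end time = 5:03 AM − 3:30 = 1:33 AM on Nov 6.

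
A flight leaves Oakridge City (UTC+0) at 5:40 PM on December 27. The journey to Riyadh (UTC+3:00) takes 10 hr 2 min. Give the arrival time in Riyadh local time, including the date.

6:42 AM on December 28

Oakridge City is at UTC+0, so departure is already 5:40 PM UTC on Dec 27.
Add 10 hours and 2 minutes travel time → 3:42 AM UTC (Dec 28).
Riyadh is UTC+3:00, so local arrival = 3:42 AM + 3:00 = 6:42 AM on Dec 28.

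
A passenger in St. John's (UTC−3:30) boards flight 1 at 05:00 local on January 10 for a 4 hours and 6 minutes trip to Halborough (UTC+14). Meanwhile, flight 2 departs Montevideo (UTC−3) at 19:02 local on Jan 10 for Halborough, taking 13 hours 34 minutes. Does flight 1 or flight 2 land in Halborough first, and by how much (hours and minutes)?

the first, by 23 hours

Flight 1 in UTC: 05:00 + 3:30 = 08:30 on Jan 10.
+4 hours and 6 minutes → arrive 12:36 UTC on Jan 10.
Flight 2 in UTC: 19:02 + 3:00 = 22:02 on Jan 10.
+13 hours 34 minutes → arrive 11:36 UTC on Jan 11.
Flight 1 lands earlier by 23 hours.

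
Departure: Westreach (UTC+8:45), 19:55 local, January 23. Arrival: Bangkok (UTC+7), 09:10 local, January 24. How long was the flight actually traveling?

Departure in UTC: 19:55 − 8:45 = 11:10 on Jan 23.
Arrival in UTC: 09:10 − 7:00 = 02:10 on Jan 24.
Elapsed = 02:10 − 11:10 (+1 day) = 15 hours.

15 hours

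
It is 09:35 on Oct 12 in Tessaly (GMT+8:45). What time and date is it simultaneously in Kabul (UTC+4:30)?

Kabul is 4:15 behind Tessaly.
Shift by the zone difference: 09:35 − 4:15 = 05:20 on Oct 12 in Kabul.

05:20 on October 12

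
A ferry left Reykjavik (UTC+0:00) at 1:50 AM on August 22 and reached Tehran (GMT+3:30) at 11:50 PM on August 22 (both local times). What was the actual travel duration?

18 hours 30 minutes

Departure is already UTC: 1:50 AM on Aug 22.
Arrival in UTC: 11:50 PM − 3:30 = 8:20 PM on Aug 22.
Elapsed = 8:20 PM − 1:50 AM = 18 hours 30 minutes.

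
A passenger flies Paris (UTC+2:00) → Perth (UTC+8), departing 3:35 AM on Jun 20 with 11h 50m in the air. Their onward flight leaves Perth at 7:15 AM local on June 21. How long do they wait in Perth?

Convert departure to UTC: 3:35 AM − 2:00 = 1:35 AM UTC on Jun 20.
Add 11 hours 50 minutes flight time → 1:25 PM UTC.
Perth is UTC+8:00, so local arrival = 1:25 PM + 8:00 = 9:25 PM on Jun 20.
Layover = 7:15 AM − 9:25 PM (+1 day) = 9 hours 50 minutes.

9 hours 50 minutes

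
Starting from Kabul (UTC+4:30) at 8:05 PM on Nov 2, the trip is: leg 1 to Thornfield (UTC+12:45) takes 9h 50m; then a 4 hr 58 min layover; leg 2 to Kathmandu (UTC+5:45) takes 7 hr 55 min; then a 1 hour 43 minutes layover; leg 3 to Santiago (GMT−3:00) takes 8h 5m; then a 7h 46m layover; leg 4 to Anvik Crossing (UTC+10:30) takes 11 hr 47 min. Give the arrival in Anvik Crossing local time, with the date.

6:09 AM on November 5

Convert departure to UTC: 8:05 PM − 4:30 = 3:35 PM UTC on Nov 2.
Add 9 hours and 50 minutes leg 1 → 1:25 AM UTC (Nov 3).
Add 4 hours 58 minutes layover in Thornfield → 6:23 AM UTC.
Add 7 hours and 55 minutes leg 2 → 2:18 PM UTC.
Add 1 hour 43 minutes layover in Kathmandu → 4:01 PM UTC.
Add 8 hours and 5 minutes leg 3 → 12:06 AM UTC (Nov 4).
Add 7 hours 46 minutes layover in Santiago → 7:52 AM UTC.
Add 11 hours 47 minutes leg 4 → 7:39 PM UTC.
Anvik Crossing is UTC+10:30, so local arrival = 7:39 PM + 10:30 = 6:09 AM on Nov 5.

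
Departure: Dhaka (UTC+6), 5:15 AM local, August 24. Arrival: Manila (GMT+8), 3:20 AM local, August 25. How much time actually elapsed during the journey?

Departure in UTC: 5:15 AM − 6:00 = 11:15 PM on Aug 23.
Arrival in UTC: 3:20 AM − 8:00 = 7:20 PM on Aug 24.
Elapsed = 7:20 PM − 11:15 PM (+1 day) = 20 hours 5 minutes.

20 hours 5 minutes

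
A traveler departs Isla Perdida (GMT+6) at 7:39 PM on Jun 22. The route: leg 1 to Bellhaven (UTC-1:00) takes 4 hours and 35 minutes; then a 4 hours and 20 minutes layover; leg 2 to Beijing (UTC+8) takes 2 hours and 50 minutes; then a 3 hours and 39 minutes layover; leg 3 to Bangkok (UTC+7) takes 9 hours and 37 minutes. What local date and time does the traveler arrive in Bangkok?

Convert departure to UTC: 7:39 PM − 6:00 = 1:39 PM UTC on Jun 22.
Add 4 hours and 35 minutes leg 1 → 6:14 PM UTC.
Add 4 hours and 20 minutes layover in Bellhaven → 10:34 PM UTC.
Add 2 hours 50 minutes leg 2 → 1:24 AM UTC (Jun 23).
Add 3 hours 39 minutes layover in Beijing → 5:03 AM UTC.
Add 9 hours 37 minutes leg 3 → 2:40 PM UTC.
Bangkok is UTC+7:00, so local arrival = 2:40 PM + 7:00 = 9:40 PM on Jun 23.

9:40 PM on Jun 23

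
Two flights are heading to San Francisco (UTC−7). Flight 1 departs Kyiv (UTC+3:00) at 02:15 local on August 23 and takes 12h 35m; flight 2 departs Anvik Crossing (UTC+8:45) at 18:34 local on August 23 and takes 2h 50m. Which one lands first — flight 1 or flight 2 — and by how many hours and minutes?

the first, by 49 minutes

Flight 1 in UTC: 02:15 − 3:00 = 23:15 on Aug 22.
+12 hours and 35 minutes → arrive 11:50 UTC on Aug 23.
Flight 2 in UTC: 18:34 − 8:45 = 09:49 on Aug 23.
+2 hours 50 minutes → arrive 12:39 UTC on Aug 23.
Flight 1 lands earlier by 49 minutes.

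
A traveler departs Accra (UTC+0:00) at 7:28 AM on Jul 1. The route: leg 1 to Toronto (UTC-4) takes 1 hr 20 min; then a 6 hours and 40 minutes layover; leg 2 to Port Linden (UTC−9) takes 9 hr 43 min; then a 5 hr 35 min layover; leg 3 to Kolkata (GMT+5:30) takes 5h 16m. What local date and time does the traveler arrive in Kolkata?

5:32 PM on July 2

Accra is at UTC+0, so departure is already 7:28 AM UTC on Jul 1.
Add 1 hour and 20 minutes leg 1 → 8:48 AM UTC.
Add 6 hours 40 minutes layover in Toronto → 3:28 PM UTC.
Add 9 hours 43 minutes leg 2 → 1:11 AM UTC (Jul 2).
Add 5 hours 35 minutes layover in Port Linden → 6:46 AM UTC.
Add 5 hours 16 minutes leg 3 → 12:02 PM UTC.
Kolkata is UTC+5:30, so local arrival = 12:02 PM + 5:30 = 5:32 PM on Jul 2.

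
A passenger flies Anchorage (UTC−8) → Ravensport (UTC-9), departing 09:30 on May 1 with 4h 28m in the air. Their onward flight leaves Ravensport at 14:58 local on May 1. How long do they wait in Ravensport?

Convert departure to UTC: 09:30 + 8:00 = 17:30 UTC on May 1.
Add 4 hours 28 minutes flight time → 21:58 UTC.
Ravensport is UTC−9:00, so local arrival = 21:58 − 9:00 = 12:58 on May 1.
Layover = 14:58 − 12:58 = 2 hours.

2 hours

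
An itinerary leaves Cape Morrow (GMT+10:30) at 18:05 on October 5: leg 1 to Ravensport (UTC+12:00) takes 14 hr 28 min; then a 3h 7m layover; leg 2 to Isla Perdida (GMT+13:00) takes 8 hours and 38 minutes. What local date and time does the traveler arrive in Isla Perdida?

22:48 on October 6

Convert departure to UTC: 18:05 − 10:30 = 07:35 UTC on Oct 5.
Add 14 hours 28 minutes leg 1 → 22:03 UTC.
Add 3 hours 7 minutes layover in Ravensport → 01:10 UTC (Oct 6).
Add 8 hours 38 minutes leg 2 → 09:48 UTC.
Isla Perdida is UTC+13:00, so local arrival = 09:48 + 13:00 = 22:48 on Oct 6.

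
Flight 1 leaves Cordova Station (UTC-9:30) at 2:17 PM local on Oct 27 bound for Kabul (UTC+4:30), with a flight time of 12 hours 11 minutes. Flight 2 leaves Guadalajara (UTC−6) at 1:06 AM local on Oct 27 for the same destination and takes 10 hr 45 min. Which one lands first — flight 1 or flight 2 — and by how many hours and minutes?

Flight 1 in UTC: 2:17 PM + 9:30 = 11:47 PM on Oct 27.
+12 hours 11 minutes → arrive 11:58 AM UTC on Oct 28.
Flight 2 in UTC: 1:06 AM + 6:00 = 7:06 AM on Oct 27.
+10 hours 45 minutes → arrive 5:51 PM UTC on Oct 27.
Flight 2 lands earlier by 18 hours 7 minutes.

the second, by 18 hours 7 minutes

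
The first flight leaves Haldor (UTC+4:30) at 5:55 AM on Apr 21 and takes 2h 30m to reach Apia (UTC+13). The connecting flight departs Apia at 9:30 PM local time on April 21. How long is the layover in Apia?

4 hours 35 minutes

Convert departure to UTC: 5:55 AM − 4:30 = 1:25 AM UTC on Apr 21.
Add 2 hours 30 minutes flight time → 3:55 AM UTC.
Apia is UTC+13:00, so local arrival = 3:55 AM + 13:00 = 4:55 PM on Apr 21.
Layover = 9:30 PM − 4:55 PM = 4 hours 35 minutes.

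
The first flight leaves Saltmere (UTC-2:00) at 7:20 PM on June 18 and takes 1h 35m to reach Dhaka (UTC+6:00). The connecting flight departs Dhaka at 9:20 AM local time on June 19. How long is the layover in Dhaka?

4 hours 25 minutes

Convert departure to UTC: 7:20 PM + 2:00 = 9:20 PM UTC on Jun 18.
Add 1 hour and 35 minutes flight time → 10:55 PM UTC.
Dhaka is UTC+6:00, so local arrival = 10:55 PM + 6:00 = 4:55 AM on Jun 19.
Layover = 9:20 AM − 4:55 AM = 4 hours 25 minutes.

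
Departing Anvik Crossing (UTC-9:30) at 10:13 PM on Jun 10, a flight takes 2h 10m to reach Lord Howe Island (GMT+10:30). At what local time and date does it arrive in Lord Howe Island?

Lord Howe Island is 20:00 ahead of Anvik Crossing.
After 2 hours and 10 minutes it is 12:23 AM (Jun 11) in Anvik Crossing.
Shift by the zone difference: 12:23 AM + 20:00 = 8:23 PM on Jun 11 in Lord Howe Island.

8:23 PM on Jun 11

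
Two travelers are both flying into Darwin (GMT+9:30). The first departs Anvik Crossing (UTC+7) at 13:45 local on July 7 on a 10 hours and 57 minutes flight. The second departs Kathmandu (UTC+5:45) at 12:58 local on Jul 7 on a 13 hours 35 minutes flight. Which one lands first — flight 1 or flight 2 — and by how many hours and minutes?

Flight 1 in UTC: 13:45 − 7:00 = 06:45 on Jul 7.
+10 hours 57 minutes → arrive 17:42 UTC on Jul 7.
Flight 2 in UTC: 12:58 − 5:45 = 07:13 on Jul 7.
+13 hours and 35 minutes → arrive 20:48 UTC on Jul 7.
Flight 1 lands earlier by 3 hours 6 minutes.

the first, by 3 hours 6 minutes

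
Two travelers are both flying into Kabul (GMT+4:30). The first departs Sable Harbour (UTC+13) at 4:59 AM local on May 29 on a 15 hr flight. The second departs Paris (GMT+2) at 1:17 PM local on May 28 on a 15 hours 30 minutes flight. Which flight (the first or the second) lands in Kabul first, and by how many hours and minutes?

the second, by 4 hours 12 minutes

Flight 1 in UTC: 4:59 AM − 13:00 = 3:59 PM on May 28.
+15 hours → arrive 6:59 AM UTC on May 29.
Flight 2 in UTC: 1:17 PM − 2:00 = 11:17 AM on May 28.
+15 hours and 30 minutes → arrive 2:47 AM UTC on May 29.
Flight 2 lands earlier by 4 hours 12 minutes.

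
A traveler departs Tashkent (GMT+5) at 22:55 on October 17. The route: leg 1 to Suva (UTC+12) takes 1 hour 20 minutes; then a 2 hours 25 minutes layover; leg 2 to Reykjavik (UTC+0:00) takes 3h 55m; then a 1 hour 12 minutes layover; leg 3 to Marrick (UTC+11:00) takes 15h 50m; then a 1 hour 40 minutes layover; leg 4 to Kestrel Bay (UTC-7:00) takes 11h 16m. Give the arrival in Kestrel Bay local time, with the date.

Convert departure to UTC: 22:55 − 5:00 = 17:55 UTC on Oct 17.
Add 1 hour 20 minutes leg 1 → 19:15 UTC.
Add 2 hours and 25 minutes layover in Suva → 21:40 UTC.
Add 3 hours 55 minutes leg 2 → 01:35 UTC (Oct 18).
Add 1 hour and 12 minutes layover in Reykjavik → 02:47 UTC.
Add 15 hours 50 minutes leg 3 → 18:37 UTC.
Add 1 hour 40 minutes layover in Marrick → 20:17 UTC.
Add 11 hours and 16 minutes leg 4 → 07:33 UTC (Oct 19).
Kestrel Bay is UTC−7:00, so local arrival = 07:33 − 7:00 = 00:33 on Oct 19.

00:33 on October 19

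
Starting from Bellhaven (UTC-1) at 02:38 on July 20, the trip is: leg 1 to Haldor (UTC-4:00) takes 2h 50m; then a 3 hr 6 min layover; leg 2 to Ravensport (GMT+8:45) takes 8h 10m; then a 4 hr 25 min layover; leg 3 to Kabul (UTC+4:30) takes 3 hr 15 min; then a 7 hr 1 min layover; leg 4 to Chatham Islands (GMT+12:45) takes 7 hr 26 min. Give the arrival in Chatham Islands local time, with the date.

Convert departure to UTC: 02:38 + 1:00 = 03:38 UTC on Jul 20.
Add 2 hours and 50 minutes leg 1 → 06:28 UTC.
Add 3 hours and 6 minutes layover in Haldor → 09:34 UTC.
Add 8 hours and 10 minutes leg 2 → 17:44 UTC.
Add 4 hours 25 minutes layover in Ravensport → 22:09 UTC.
Add 3 hours 15 minutes leg 3 → 01:24 UTC (Jul 21).
Add 7 hours 1 minute layover in Kabul → 08:25 UTC.
Add 7 hours and 26 minutes leg 4 → 15:51 UTC.
Chatham Islands is UTC+12:45, so local arrival = 15:51 + 12:45 = 04:36 on Jul 22.

04:36 on Jul 22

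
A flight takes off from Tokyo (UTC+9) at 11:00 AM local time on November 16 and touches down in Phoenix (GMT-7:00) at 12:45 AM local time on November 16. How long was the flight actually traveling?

Departure in UTC: 11:00 AM − 9:00 = 2:00 AM on Nov 16.
Arrival in UTC: 12:45 AM + 7:00 = 7:45 AM on Nov 16.
Elapsed = 7:45 AM − 2:00 AM = 5 hours 45 minutes.

5 hours 45 minutes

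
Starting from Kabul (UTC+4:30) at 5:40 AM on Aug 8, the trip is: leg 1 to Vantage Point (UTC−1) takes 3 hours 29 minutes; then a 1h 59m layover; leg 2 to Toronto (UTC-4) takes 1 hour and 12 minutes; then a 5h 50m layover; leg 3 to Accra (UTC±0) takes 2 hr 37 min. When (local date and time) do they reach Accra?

4:17 PM on August 8

Convert departure to UTC: 5:40 AM − 4:30 = 1:10 AM UTC on Aug 8.
Add 3 hours and 29 minutes leg 1 → 4:39 AM UTC.
Add 1 hour 59 minutes layover in Vantage Point → 6:38 AM UTC.
Add 1 hour and 12 minutes leg 2 → 7:50 AM UTC.
Add 5 hours and 50 minutes layover in Toronto → 1:40 PM UTC.
Add 2 hours 37 minutes leg 3 → 4:17 PM UTC.
Accra is UTC+0, so local arrival is the same: 4:17 PM on Aug 8.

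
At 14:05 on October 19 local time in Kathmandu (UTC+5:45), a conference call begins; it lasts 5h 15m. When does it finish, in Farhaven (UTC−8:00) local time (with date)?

05:35 on Oct 19

Convert start to UTC: 14:05 − 5:45 = 08:20 UTC on Oct 19.
Add 5 hours and 15 minutes duration → 13:35 UTC.
Farhaven is UTC−8:00, so local end time = 13:35 − 8:00 = 05:35 on Oct 19.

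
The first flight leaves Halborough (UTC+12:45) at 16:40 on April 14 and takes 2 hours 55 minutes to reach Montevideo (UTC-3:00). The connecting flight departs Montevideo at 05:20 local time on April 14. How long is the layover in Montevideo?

Convert departure to UTC: 16:40 − 12:45 = 03:55 UTC on Apr 14.
Add 2 hours and 55 minutes flight time → 06:50 UTC.
Montevideo is UTC−3:00, so local arrival = 06:50 − 3:00 = 03:50 on Apr 14.
Layover = 05:20 − 03:50 = 1 hour 30 minutes.

1 hour 30 minutes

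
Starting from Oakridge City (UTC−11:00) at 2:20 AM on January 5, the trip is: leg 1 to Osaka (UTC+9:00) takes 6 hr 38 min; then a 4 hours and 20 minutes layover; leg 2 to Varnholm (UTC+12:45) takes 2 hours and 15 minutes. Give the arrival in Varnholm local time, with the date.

3:18 PM on January 6

Convert departure to UTC: 2:20 AM + 11:00 = 1:20 PM UTC on Jan 5.
Add 6 hours and 38 minutes leg 1 → 7:58 PM UTC.
Add 4 hours and 20 minutes layover in Osaka → 12:18 AM UTC (Jan 6).
Add 2 hours 15 minutes leg 2 → 2:33 AM UTC.
Varnholm is UTC+12:45, so local arrival = 2:33 AM + 12:45 = 3:18 PM on Jan 6.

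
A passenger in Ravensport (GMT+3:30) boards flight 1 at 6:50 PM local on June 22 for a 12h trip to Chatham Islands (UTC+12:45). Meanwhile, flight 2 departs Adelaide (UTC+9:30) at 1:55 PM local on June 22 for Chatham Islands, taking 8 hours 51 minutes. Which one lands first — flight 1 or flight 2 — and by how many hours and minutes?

Flight 1 in UTC: 6:50 PM − 3:30 = 3:20 PM on Jun 22.
+12 hours → arrive 3:20 AM UTC on Jun 23.
Flight 2 in UTC: 1:55 PM − 9:30 = 4:25 AM on Jun 22.
+8 hours and 51 minutes → arrive 1:16 PM UTC on Jun 22.
Flight 2 lands earlier by 14 hours 4 minutes.

the second, by 14 hours 4 minutes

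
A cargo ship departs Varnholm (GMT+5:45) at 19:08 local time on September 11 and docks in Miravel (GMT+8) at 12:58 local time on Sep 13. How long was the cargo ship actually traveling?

39 hours 35 minutes

Departure in UTC: 19:08 − 5:45 = 13:23 on Sep 11.
Arrival in UTC: 12:58 − 8:00 = 04:58 on Sep 13.
Elapsed = 04:58 − 13:23 (+2 days) = 39 hours 35 minutes.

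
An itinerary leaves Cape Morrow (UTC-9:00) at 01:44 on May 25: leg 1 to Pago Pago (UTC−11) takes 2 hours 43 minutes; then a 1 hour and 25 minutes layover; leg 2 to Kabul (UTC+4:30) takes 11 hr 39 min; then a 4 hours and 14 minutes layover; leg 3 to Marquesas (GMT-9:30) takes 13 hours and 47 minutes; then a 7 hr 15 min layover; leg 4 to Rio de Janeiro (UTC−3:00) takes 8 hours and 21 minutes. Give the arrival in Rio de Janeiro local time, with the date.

Convert departure to UTC: 01:44 + 9:00 = 10:44 UTC on May 25.
Add 2 hours 43 minutes leg 1 → 13:27 UTC.
Add 1 hour 25 minutes layover in Pago Pago → 14:52 UTC.
Add 11 hours and 39 minutes leg 2 → 02:31 UTC (May 26).
Add 4 hours and 14 minutes layover in Kabul → 06:45 UTC.
Add 13 hours and 47 minutes leg 3 → 20:32 UTC.
Add 7 hours 15 minutes layover in Marquesas → 03:47 UTC (May 27).
Add 8 hours and 21 minutes leg 4 → 12:08 UTC.
Rio de Janeiro is UTC−3:00, so local arrival = 12:08 − 3:00 = 09:08 on May 27.

09:08 on May 27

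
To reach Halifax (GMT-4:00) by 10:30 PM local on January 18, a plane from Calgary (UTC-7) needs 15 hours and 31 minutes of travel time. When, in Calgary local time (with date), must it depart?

3:59 AM on January 18

Target arrival in UTC: 10:30 PM + 4:00 = 2:30 AM on Jan 19.
Subtract 15 hours 31 minutes → departure 10:59 AM UTC on Jan 18.
Calgary is UTC−7:00: 10:59 AM − 7:00 = 3:59 AM on Jan 18.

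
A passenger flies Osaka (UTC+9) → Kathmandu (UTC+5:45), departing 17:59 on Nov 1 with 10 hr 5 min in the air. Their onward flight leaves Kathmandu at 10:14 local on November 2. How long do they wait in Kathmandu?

9 hours 25 minutes

Convert departure to UTC: 17:59 − 9:00 = 08:59 UTC on Nov 1.
Add 10 hours and 5 minutes flight time → 19:04 UTC.
Kathmandu is UTC+5:45, so local arrival = 19:04 + 5:45 = 00:49 on Nov 2.
Layover = 10:14 − 00:49 = 9 hours 25 minutes.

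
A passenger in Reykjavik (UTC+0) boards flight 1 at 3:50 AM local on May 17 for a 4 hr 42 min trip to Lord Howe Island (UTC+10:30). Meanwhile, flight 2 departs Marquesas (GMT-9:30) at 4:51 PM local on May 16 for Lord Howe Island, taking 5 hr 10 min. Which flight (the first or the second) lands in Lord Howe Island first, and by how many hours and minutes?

the second, by 1 hour 1 minute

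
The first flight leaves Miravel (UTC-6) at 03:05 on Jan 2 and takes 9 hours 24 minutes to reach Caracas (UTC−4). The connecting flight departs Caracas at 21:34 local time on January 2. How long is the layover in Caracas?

Convert departure to UTC: 03:05 + 6:00 = 09:05 UTC on Jan 2.
Add 9 hours 24 minutes flight time → 18:29 UTC.
Caracas is UTC−4:00, so local arrival = 18:29 − 4:00 = 14:29 on Jan 2.
Layover = 21:34 − 14:29 = 7 hours 5 minutes.

7 hours 5 minutes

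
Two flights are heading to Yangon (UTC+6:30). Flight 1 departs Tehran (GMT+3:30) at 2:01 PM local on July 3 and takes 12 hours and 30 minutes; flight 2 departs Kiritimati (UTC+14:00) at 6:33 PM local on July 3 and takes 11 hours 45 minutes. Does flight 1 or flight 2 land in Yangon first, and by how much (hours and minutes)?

the second, by 6 hours 43 minutes

Flight 1 in UTC: 2:01 PM − 3:30 = 10:31 AM on Jul 3.
+12 hours and 30 minutes → arrive 11:01 PM UTC on Jul 3.
Flight 2 in UTC: 6:33 PM − 14:00 = 4:33 AM on Jul 3.
+11 hours and 45 minutes → arrive 4:18 PM UTC on Jul 3.
Flight 2 lands earlier by 6 hours 43 minutes.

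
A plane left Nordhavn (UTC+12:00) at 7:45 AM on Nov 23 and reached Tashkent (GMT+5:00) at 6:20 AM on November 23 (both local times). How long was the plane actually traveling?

5 hours 35 minutes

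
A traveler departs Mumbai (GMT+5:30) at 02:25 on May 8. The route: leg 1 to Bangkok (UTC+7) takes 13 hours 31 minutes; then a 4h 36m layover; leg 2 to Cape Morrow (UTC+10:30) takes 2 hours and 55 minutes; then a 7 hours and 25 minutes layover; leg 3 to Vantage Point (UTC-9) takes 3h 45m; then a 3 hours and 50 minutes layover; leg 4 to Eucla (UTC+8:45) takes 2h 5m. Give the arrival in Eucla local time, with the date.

19:47 on May 9

Convert departure to UTC: 02:25 − 5:30 = 20:55 UTC on May 7.
Add 13 hours 31 minutes leg 1 → 10:26 UTC (May 8).
Add 4 hours 36 minutes layover in Bangkok → 15:02 UTC.
Add 2 hours and 55 minutes leg 2 → 17:57 UTC.
Add 7 hours 25 minutes layover in Cape Morrow → 01:22 UTC (May 9).
Add 3 hours 45 minutes leg 3 → 05:07 UTC.
Add 3 hours and 50 minutes layover in Vantage Point → 08:57 UTC.
Add 2 hours 5 minutes leg 4 → 11:02 UTC.
Eucla is UTC+8:45, so local arrival = 11:02 + 8:45 = 19:47 on May 9.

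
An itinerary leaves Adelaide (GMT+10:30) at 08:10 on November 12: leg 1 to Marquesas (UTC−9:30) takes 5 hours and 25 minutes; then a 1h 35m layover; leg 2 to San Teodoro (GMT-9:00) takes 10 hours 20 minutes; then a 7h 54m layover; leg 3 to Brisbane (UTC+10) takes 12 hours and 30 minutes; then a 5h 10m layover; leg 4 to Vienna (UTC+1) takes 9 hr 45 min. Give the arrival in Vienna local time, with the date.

03:19 on November 14

Convert departure to UTC: 08:10 − 10:30 = 21:40 UTC on Nov 11.
Add 5 hours 25 minutes leg 1 → 03:05 UTC (Nov 12).
Add 1 hour 35 minutes layover in Marquesas → 04:40 UTC.
Add 10 hours and 20 minutes leg 2 → 15:00 UTC.
Add 7 hours and 54 minutes layover in San Teodoro → 22:54 UTC.
Add 12 hours 30 minutes leg 3 → 11:24 UTC (Nov 13).
Add 5 hours and 10 minutes layover in Brisbane → 16:34 UTC.
Add 9 hours and 45 minutes leg 4 → 02:19 UTC (Nov 14).
Vienna is UTC+1:00, so local arrival = 02:19 + 1:00 = 03:19 on Nov 14.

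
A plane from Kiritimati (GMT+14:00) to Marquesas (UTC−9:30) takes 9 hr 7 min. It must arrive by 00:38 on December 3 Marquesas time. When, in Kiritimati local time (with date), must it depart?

15:01 on December 3

Target arrival in UTC: 00:38 + 9:30 = 10:08 on Dec 3.
Subtract 9 hours and 7 minutes → departure 01:01 UTC on Dec 3.
Kiritimati is UTC+14:00: 01:01 + 14:00 = 15:01 on Dec 3.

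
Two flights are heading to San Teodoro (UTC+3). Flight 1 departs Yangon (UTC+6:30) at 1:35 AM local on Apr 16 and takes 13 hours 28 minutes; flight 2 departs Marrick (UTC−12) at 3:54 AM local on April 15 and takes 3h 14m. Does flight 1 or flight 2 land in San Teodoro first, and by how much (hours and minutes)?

Flight 1 in UTC: 1:35 AM − 6:30 = 7:05 PM on Apr 15.
+13 hours 28 minutes → arrive 8:33 AM UTC on Apr 16.
Flight 2 in UTC: 3:54 AM + 12:00 = 3:54 PM on Apr 15.
+3 hours and 14 minutes → arrive 7:08 PM UTC on Apr 15.
Flight 2 lands earlier by 13 hours 25 minutes.

the second, by 13 hours 25 minutes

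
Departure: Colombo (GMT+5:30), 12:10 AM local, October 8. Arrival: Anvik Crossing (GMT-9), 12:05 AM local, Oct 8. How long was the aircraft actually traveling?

Departure in UTC: 12:10 AM − 5:30 = 6:40 PM on Oct 7.
Arrival in UTC: 12:05 AM + 9:00 = 9:05 AM on Oct 8.
Elapsed = 9:05 AM − 6:40 PM (+1 day) = 14 hours 25 minutes.

14 hours 25 minutes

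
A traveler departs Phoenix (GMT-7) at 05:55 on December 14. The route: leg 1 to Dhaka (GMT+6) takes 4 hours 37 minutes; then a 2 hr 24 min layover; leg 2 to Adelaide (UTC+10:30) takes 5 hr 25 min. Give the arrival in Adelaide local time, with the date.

11:51 on December 15

Convert departure to UTC: 05:55 + 7:00 = 12:55 UTC on Dec 14.
Add 4 hours 37 minutes leg 1 → 17:32 UTC.
Add 2 hours 24 minutes layover in Dhaka → 19:56 UTC.
Add 5 hours 25 minutes leg 2 → 01:21 UTC (Dec 15).
Adelaide is UTC+10:30, so local arrival = 01:21 + 10:30 = 11:51 on Dec 15.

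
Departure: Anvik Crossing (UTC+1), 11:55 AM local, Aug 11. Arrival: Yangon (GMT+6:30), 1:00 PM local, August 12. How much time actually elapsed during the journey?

19 hours 35 minutes

Departure in UTC: 11:55 AM − 1:00 = 10:55 AM on Aug 11.
Arrival in UTC: 1:00 PM − 6:30 = 6:30 AM on Aug 12.
Elapsed = 6:30 AM − 10:55 AM (+1 day) = 19 hours 35 minutes.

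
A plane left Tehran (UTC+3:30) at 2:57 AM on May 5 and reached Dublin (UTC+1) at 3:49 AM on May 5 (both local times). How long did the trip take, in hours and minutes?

3 hours 22 minutes

Departure in UTC: 2:57 AM − 3:30 = 11:27 PM on May 4.
Arrival in UTC: 3:49 AM − 1:00 = 2:49 AM on May 5.
Elapsed = 2:49 AM − 11:27 PM (+1 day) = 3 hours 22 minutes.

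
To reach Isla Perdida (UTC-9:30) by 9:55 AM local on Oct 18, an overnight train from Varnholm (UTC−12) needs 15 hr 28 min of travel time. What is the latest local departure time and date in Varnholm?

3:57 PM on Oct 17

Target arrival in UTC: 9:55 AM + 9:30 = 7:25 PM on Oct 18.
Subtract 15 hours and 28 minutes → departure 3:57 AM UTC on Oct 18.
Varnholm is UTC−12:00: 3:57 AM − 12:00 = 3:57 PM on Oct 17.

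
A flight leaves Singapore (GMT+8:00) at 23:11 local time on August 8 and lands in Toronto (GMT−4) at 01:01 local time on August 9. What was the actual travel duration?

13 hours 50 minutes

Departure in UTC: 23:11 − 8:00 = 15:11 on Aug 8.
Arrival in UTC: 01:01 + 4:00 = 05:01 on Aug 9.
Elapsed = 05:01 − 15:11 (+1 day) = 13 hours 50 minutes.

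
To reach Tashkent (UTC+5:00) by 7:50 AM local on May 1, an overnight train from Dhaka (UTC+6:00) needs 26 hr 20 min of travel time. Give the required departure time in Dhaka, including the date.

Target arrival in UTC: 7:50 AM − 5:00 = 2:50 AM on May 1.
Subtract 26 hours 20 minutes → departure 12:30 AM UTC on Apr 30.
Dhaka is UTC+6:00: 12:30 AM + 6:00 = 6:30 AM on Apr 30.

6:30 AM on Apr 30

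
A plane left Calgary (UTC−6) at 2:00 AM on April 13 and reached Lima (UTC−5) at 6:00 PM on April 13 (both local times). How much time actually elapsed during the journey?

Departure in UTC: 2:00 AM + 6:00 = 8:00 AM on Apr 13.
Arrival in UTC: 6:00 PM + 5:00 = 11:00 PM on Apr 13.
Elapsed = 11:00 PM − 8:00 AM = 15 hours.

15 hours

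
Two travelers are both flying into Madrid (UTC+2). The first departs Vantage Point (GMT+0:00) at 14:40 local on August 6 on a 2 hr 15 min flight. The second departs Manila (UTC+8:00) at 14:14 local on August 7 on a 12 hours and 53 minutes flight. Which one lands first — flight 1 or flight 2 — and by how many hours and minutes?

the first, by 26 hours 12 minutes

Flight 1 departs at 14:40 UTC (Aug 6).
+2 hours and 15 minutes → arrive 16:55 UTC on Aug 6.
Flight 2 in UTC: 14:14 − 8:00 = 06:14 on Aug 7.
+12 hours 53 minutes → arrive 19:07 UTC on Aug 7.
Flight 1 lands earlier by 26 hours 12 minutes.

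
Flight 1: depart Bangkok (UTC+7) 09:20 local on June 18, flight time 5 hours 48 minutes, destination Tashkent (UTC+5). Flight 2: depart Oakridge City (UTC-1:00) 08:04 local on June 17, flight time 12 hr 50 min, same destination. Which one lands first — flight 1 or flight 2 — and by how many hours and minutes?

Flight 1 in UTC: 09:20 − 7:00 = 02:20 on Jun 18.
+5 hours and 48 minutes → arrive 08:08 UTC on Jun 18.
Flight 2 in UTC: 08:04 + 1:00 = 09:04 on Jun 17.
+12 hours 50 minutes → arrive 21:54 UTC on Jun 17.
Flight 2 lands earlier by 10 hours 14 minutes.

the second, by 10 hours 14 minutes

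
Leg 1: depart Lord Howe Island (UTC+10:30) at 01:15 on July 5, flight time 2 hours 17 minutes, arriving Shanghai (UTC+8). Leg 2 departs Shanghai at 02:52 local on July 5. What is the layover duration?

Convert departure to UTC: 01:15 − 10:30 = 14:45 UTC on Jul 4.
Add 2 hours 17 minutes flight time → 17:02 UTC.
Shanghai is UTC+8:00, so local arrival = 17:02 + 8:00 = 01:02 on Jul 5.
Layover = 02:52 − 01:02 = 1 hour 50 minutes.

1 hour 50 minutes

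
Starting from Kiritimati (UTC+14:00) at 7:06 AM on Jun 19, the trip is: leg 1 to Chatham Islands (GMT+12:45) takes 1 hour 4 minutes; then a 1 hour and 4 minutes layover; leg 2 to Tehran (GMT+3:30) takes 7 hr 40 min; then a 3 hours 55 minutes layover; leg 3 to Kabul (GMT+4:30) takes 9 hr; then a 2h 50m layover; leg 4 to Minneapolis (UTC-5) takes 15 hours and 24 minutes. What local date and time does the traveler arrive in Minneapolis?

Convert departure to UTC: 7:06 AM − 14:00 = 5:06 PM UTC on Jun 18.
Add 1 hour and 4 minutes leg 1 → 6:10 PM UTC.
Add 1 hour 4 minutes layover in Chatham Islands → 7:14 PM UTC.
Add 7 hours 40 minutes leg 2 → 2:54 AM UTC (Jun 19).
Add 3 hours 55 minutes layover in Tehran → 6:49 AM UTC.
Add 9 hours leg 3 → 3:49 PM UTC.
Add 2 hours and 50 minutes layover in Kabul → 6:39 PM UTC.
Add 15 hours and 24 minutes leg 4 → 10:03 AM UTC (Jun 20).
Minneapolis is UTC−5:00, so local arrival = 10:03 AM − 5:00 = 5:03 AM on Jun 20.

5:03 AM on June 20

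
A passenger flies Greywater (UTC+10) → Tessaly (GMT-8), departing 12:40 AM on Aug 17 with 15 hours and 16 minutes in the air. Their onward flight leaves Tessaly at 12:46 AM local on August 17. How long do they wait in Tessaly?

2 hours 50 minutes

Convert departure to UTC: 12:40 AM − 10:00 = 2:40 PM UTC on Aug 16.
Add 15 hours and 16 minutes flight time → 5:56 AM UTC (Aug 17).
Tessaly is UTC−8:00, so local arrival = 5:56 AM − 8:00 = 9:56 PM on Aug 16.
Layover = 12:46 AM − 9:56 PM (+1 day) = 2 hours 50 minutes.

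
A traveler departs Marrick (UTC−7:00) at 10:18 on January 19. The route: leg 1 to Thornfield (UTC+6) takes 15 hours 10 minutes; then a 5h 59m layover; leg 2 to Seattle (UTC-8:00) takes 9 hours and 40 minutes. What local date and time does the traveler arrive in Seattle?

16:07 on January 20

Convert departure to UTC: 10:18 + 7:00 = 17:18 UTC on Jan 19.
Add 15 hours and 10 minutes leg 1 → 08:28 UTC (Jan 20).
Add 5 hours and 59 minutes layover in Thornfield → 14:27 UTC.
Add 9 hours 40 minutes leg 2 → 00:07 UTC (Jan 21).
Seattle is UTC−8:00, so local arrival = 00:07 − 8:00 = 16:07 on Jan 20.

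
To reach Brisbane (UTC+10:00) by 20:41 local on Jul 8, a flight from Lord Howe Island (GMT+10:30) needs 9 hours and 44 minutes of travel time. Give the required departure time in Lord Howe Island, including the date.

11:27 on July 8

Target arrival in UTC: 20:41 − 10:00 = 10:41 on Jul 8.
Subtract 9 hours 44 minutes → departure 00:57 UTC on Jul 8.
Lord Howe Island is UTC+10:30: 00:57 + 10:30 = 11:27 on Jul 8.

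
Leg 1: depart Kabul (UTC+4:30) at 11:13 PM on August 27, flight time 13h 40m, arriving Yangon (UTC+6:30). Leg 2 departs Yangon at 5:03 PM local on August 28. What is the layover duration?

2 hours 10 minutes

Convert departure to UTC: 11:13 PM − 4:30 = 6:43 PM UTC on Aug 27.
Add 13 hours and 40 minutes flight time → 8:23 AM UTC (Aug 28).
Yangon is UTC+6:30, so local arrival = 8:23 AM + 6:30 = 2:53 PM on Aug 28.
Layover = 5:03 PM − 2:53 PM = 2 hours 10 minutes.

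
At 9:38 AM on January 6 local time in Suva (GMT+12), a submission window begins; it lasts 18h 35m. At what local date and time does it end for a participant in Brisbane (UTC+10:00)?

Convert start to UTC: 9:38 AM − 12:00 = 9:38 PM UTC on Jan 5.
Add 18 hours 35 minutes duration → 4:13 PM UTC (Jan 6).
Brisbane is UTC+10:00, so local end time = 4:13 PM + 10:00 = 2:13 AM on Jan 7.

2:13 AM on January 7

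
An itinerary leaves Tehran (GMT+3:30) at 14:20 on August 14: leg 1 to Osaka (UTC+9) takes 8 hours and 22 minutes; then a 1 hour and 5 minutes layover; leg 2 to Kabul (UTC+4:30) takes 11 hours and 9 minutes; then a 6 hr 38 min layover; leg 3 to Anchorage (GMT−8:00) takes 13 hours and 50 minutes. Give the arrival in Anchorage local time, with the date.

Convert departure to UTC: 14:20 − 3:30 = 10:50 UTC on Aug 14.
Add 8 hours and 22 minutes leg 1 → 19:12 UTC.
Add 1 hour and 5 minutes layover in Osaka → 20:17 UTC.
Add 11 hours and 9 minutes leg 2 → 07:26 UTC (Aug 15).
Add 6 hours and 38 minutes layover in Kabul → 14:04 UTC.
Add 13 hours and 50 minutes leg 3 → 03:54 UTC (Aug 16).
Anchorage is UTC−8:00, so local arrival = 03:54 − 8:00 = 19:54 on Aug 15.

19:54 on August 15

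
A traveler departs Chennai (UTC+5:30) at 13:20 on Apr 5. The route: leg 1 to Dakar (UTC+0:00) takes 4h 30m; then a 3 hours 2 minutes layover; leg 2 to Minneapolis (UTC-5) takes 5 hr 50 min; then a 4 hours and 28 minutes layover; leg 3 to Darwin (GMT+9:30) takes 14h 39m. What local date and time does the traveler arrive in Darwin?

Convert departure to UTC: 13:20 − 5:30 = 07:50 UTC on Apr 5.
Add 4 hours and 30 minutes leg 1 → 12:20 UTC.
Add 3 hours and 2 minutes layover in Dakar → 15:22 UTC.
Add 5 hours and 50 minutes leg 2 → 21:12 UTC.
Add 4 hours 28 minutes layover in Minneapolis → 01:40 UTC (Apr 6).
Add 14 hours and 39 minutes leg 3 → 16:19 UTC.
Darwin is UTC+9:30, so local arrival = 16:19 + 9:30 = 01:49 on Apr 7.

01:49 on April 7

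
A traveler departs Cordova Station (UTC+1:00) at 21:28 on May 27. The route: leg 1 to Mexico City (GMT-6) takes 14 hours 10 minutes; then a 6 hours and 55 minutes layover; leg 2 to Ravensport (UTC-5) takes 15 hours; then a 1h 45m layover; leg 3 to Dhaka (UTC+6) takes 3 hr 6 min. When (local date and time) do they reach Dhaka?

19:24 on May 29

Convert departure to UTC: 21:28 − 1:00 = 20:28 UTC on May 27.
Add 14 hours 10 minutes leg 1 → 10:38 UTC (May 28).
Add 6 hours 55 minutes layover in Mexico City → 17:33 UTC.
Add 15 hours leg 2 → 08:33 UTC (May 29).
Add 1 hour 45 minutes layover in Ravensport → 10:18 UTC.
Add 3 hours and 6 minutes leg 3 → 13:24 UTC.
Dhaka is UTC+6:00, so local arrival = 13:24 + 6:00 = 19:24 on May 29.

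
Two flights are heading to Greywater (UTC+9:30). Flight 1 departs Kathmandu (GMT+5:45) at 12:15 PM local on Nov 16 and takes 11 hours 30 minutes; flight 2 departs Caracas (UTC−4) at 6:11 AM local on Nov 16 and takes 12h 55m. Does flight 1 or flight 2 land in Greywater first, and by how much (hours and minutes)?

the first, by 5 hours 6 minutes

Flight 1 in UTC: 12:15 PM − 5:45 = 6:30 AM on Nov 16.
+11 hours 30 minutes → arrive 6:00 PM UTC on Nov 16.
Flight 2 in UTC: 6:11 AM + 4:00 = 10:11 AM on Nov 16.
+12 hours and 55 minutes → arrive 11:06 PM UTC on Nov 16.
Flight 1 lands earlier by 5 hours 6 minutes.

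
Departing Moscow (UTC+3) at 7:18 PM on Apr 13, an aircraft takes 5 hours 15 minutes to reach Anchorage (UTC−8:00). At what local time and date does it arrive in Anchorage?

1:33 PM on Apr 13

Convert departure to UTC: 7:18 PM − 3:00 = 4:18 PM UTC on Apr 13.
Add 5 hours 15 minutes travel time → 9:33 PM UTC.
Anchorage is UTC−8:00, so local arrival = 9:33 PM − 8:00 = 1:33 PM on Apr 13.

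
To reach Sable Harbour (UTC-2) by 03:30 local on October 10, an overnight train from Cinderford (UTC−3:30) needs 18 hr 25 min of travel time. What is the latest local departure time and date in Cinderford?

Target arrival in UTC: 03:30 + 2:00 = 05:30 on Oct 10.
Subtract 18 hours and 25 minutes → departure 11:05 UTC on Oct 9.
Cinderford is UTC−3:30: 11:05 − 3:30 = 07:35 on Oct 9.

07:35 on October 9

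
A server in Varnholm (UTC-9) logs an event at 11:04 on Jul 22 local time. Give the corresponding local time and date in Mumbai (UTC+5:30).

01:34 on Jul 23

In UTC: 11:04 + 9:00 = 20:04 on Jul 22.
Mumbai is UTC+5:30: 20:04 + 5:30 = 01:34 on Jul 23.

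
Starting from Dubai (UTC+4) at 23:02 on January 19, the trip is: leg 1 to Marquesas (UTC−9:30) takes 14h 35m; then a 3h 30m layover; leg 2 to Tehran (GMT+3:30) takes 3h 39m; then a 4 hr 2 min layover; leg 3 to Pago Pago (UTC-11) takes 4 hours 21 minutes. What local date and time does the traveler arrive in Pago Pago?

14:09 on January 20

Convert departure to UTC: 23:02 − 4:00 = 19:02 UTC on Jan 19.
Add 14 hours and 35 minutes leg 1 → 09:37 UTC (Jan 20).
Add 3 hours 30 minutes layover in Marquesas → 13:07 UTC.
Add 3 hours 39 minutes leg 2 → 16:46 UTC.
Add 4 hours and 2 minutes layover in Tehran → 20:48 UTC.
Add 4 hours and 21 minutes leg 3 → 01:09 UTC (Jan 21).
Pago Pago is UTC−11:00, so local arrival = 01:09 − 11:00 = 14:09 on Jan 20.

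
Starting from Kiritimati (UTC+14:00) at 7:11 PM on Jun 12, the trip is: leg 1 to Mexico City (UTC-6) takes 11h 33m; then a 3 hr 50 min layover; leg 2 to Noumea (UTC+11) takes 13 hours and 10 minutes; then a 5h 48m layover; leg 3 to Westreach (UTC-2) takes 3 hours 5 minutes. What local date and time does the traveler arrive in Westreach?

4:37 PM on June 13

Convert departure to UTC: 7:11 PM − 14:00 = 5:11 AM UTC on Jun 12.
Add 11 hours 33 minutes leg 1 → 4:44 PM UTC.
Add 3 hours 50 minutes layover in Mexico City → 8:34 PM UTC.
Add 13 hours 10 minutes leg 2 → 9:44 AM UTC (Jun 13).
Add 5 hours and 48 minutes layover in Noumea → 3:32 PM UTC.
Add 3 hours 5 minutes leg 3 → 6:37 PM UTC.
Westreach is UTC−2:00, so local arrival = 6:37 PM − 2:00 = 4:37 PM on Jun 13.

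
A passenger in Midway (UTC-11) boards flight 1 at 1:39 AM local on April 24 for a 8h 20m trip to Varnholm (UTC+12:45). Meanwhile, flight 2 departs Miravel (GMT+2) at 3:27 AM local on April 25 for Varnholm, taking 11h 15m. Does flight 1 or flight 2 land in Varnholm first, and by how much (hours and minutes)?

Flight 1 in UTC: 1:39 AM + 11:00 = 12:39 PM on Apr 24.
+8 hours and 20 minutes → arrive 8:59 PM UTC on Apr 24.
Flight 2 in UTC: 3:27 AM − 2:00 = 1:27 AM on Apr 25.
+11 hours 15 minutes → arrive 12:42 PM UTC on Apr 25.
Flight 1 lands earlier by 15 hours 43 minutes.

the first, by 15 hours 43 minutes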